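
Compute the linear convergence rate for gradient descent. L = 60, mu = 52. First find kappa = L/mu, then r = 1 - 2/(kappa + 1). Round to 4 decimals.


Step 1: Compute the condition number.
kappa = L/mu = 60/52 = 1.1538
Step 2: Compute the convergence rate.
r = 1 - 2/(kappa + 1) = 1 - 2*mu/(L + mu) = (L - mu)/(L + mu) = 8/112 = 0.0714


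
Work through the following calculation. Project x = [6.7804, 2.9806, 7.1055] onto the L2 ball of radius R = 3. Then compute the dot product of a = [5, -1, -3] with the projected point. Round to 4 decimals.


Step 1: Compute ||x|| (intermediates to 6 decimals).
||x|| = sqrt(6.7804^2 + 2.9806^2 + 7.1055^2) = 10.263817
Step 2: Project.
Since ||x|| > R, scale = R/||x|| = 3/10.263817 = 0.292289, proj(x) = scale * x
proj(x) = [1.981836, 0.871197, 2.076859]
Step 3: Dot product.
a^T * proj(x) = 5*1.981836 - 1*0.871197 - 3*2.076859 = 2.8074


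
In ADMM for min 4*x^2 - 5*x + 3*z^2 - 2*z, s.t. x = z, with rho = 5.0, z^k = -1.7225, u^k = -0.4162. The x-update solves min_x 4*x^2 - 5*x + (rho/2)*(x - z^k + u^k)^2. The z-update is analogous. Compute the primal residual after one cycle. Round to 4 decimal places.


ADMM iteration with rho = 5.0, z^k = -1.7225, u^k = -0.4162
Step 1: x-update.
Minimize 4*x^2 - 5*x + (5.0/2)*(x + 1.7225 - 0.4162)^2
FOC: (2*4 + 5.0)*x = 5 + 5.0*(-1.7225 + 0.4162)
x^{k+1} = -0.1178
Step 2: z-update.
Minimize 3*z^2 - 2*z + (5.0/2)*(-0.1178 - z - 0.4162)^2
FOC: (2*3 + 5.0)*z = 2 + 5.0*(-0.1178 - 0.4162)
z^{k+1} = -0.0609
Step 3: u-update.
u^{k+1} = -0.4162 - 0.1178 + 0.0609 = -0.4731
Step 4: Primal residual = |-0.1178 + 0.0609| = 0.0569


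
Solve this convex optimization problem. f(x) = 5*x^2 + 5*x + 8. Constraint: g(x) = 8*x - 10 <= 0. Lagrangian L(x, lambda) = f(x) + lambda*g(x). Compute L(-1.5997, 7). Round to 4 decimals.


Step 1: Evaluate f(x).
f(-1.5997) = 5*(-1.5997)^2 + 5*(-1.5997) + 8 = 12.7967
Step 2: Evaluate g(x).
g(-1.5997) = 8*-1.5997 - 10 = -22.7976
Step 3: Compute Lagrangian.
L = 12.7967 + 7*-22.7976 = -146.7865


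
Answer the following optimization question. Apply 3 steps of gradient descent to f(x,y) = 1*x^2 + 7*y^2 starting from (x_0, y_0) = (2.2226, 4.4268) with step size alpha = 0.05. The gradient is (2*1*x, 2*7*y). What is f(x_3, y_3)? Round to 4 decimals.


Gradient descent on f(x,y) = 1*x^2 + 7*y^2.
Starting point: (2.2226, 4.4268), alpha = 0.05
Step 1: grad_x = 2*1*2.2226 = 4.4452, grad_y = 2*7*4.4268 = 61.9752
  x_1 = 2.2226 - 0.05*4.4452 = 2.0003
  y_1 = 4.4268 - 0.05*61.9752 = 1.328
Step 2: grad_x = 2*1*2.0003 = 4.0007, grad_y = 2*7*1.328 = 18.5926
  x_2 = 2.0003 - 0.05*4.0007 = 1.8003
  y_2 = 1.328 - 0.05*18.5926 = 0.3984
Step 3: grad_x = 2*1*1.8003 = 3.6006, grad_y = 2*7*0.3984 = 5.5778
  x_3 = 1.8003 - 0.05*3.6006 = 1.6203
  y_3 = 0.3984 - 0.05*5.5778 = 0.1195
f(1.6203, 0.1195) = 1*1.6203^2 + 7*0.1195^2 = 2.7253


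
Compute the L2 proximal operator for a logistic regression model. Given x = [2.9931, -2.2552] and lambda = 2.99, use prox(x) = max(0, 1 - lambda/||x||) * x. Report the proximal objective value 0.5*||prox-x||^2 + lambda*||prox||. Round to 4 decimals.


Step 1: Compute ||x||.
||x|| = 3.7476
Step 2: Compute scaling factor.
scale = max(0, 1 - 2.99/3.7476) = 0.2022
Step 3: prox(x) = [0.6051, -0.4559]
||prox(x)|| = 0.7576
Step 4: Proximal objective.
0.5*||prox-x||^2 = 4.4701
lambda*||prox|| = 2.2652
Total = 6.7353


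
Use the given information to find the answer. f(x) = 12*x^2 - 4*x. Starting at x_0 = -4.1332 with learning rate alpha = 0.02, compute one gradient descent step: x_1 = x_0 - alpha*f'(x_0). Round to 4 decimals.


We compute the gradient at x_0 and apply the update.
f'(x) = 24*x - 4
f'(-4.1332) = 24*-4.1332 - 4 = -103.1968
x_1 = -4.1332 - 0.02*-103.1968 = -2.0693


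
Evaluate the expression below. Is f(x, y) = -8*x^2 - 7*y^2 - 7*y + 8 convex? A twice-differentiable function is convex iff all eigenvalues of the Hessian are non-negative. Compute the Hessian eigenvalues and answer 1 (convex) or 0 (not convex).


The Hessian of f(x,y) = -8*x^2 - 7*y^2 - 7*y + 8 is:
H = [[-16, 0], [0, -14]]
Trace = -16 - 14 = -30
Determinant = -16*-14 - (0)^2 = 224
Discriminant = (-30)^2 - 4*224 = 4.0
Eigenvalues: lambda_1 = -16.0, lambda_2 = -14.0
The function is not convex.

0


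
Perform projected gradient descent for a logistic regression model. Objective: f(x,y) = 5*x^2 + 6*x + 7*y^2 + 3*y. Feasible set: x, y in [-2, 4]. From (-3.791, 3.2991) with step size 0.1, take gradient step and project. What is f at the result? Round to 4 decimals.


Step 1: Compute gradient at (-3.791, 3.2991).
grad_x = 2*5*-3.791 + 6 = -31.91
grad_y = 2*7*3.2991 + 3 = 49.1874
Step 2: Gradient step.
x_raw = -3.791 - 0.1*-31.91 = -0.6
y_raw = 3.2991 - 0.1*49.1874 = -1.6196
Step 3: Project onto [-2, 4].
x_proj = clip(-0.6) = -0.6
y_proj = clip(-1.6196) = -1.6196
Step 4: Evaluate f.
f(-0.6, -1.6196) = 11.7037


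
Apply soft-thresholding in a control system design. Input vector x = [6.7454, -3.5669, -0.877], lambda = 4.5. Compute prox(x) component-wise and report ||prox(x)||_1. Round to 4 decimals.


Soft-thresholding with lambda = 4.5:
prox(6.7454) = sign(6.7454)*max(|6.7454| - 4.5, 0) = 2.2454
prox(-3.5669) = sign(-3.5669)*max(|-3.5669| - 4.5, 0) = 0.0
prox(-0.877) = sign(-0.877)*max(|-0.877| - 4.5, 0) = 0.0
prox(x) = [2.2454, 0.0, 0.0]
||prox(x)||_1 = 2.2454 + 0.0 + 0.0 = 2.2454


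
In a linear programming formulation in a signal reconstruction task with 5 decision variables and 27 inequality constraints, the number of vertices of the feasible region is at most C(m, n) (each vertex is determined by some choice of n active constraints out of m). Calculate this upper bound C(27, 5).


Each vertex corresponds to some choice of n active constraints out of m, so the number of vertices is at most C(m, n) = m! / (n!(m-n)!).
m = 27, n = 5
Numerator: 27 * 26 * 25 * 24 * 23
Denominator: 5! = 120
C(27, 5) = 80730


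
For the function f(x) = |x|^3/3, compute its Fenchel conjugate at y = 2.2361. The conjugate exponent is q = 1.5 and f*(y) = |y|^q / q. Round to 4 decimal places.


The conjugate exponent q satisfies 1/p + 1/q = 1.
p = 3, so q = 3/(3 - 1) = 1.5
|y|^q = 2.2361^1.5 = 3.3438
f*(2.2361) = 3.3438 / 1.5 = 2.2292


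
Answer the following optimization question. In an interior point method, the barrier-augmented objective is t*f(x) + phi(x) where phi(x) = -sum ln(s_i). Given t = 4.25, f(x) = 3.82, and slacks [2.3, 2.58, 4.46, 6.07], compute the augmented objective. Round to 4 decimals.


Step 1: Compute log-barrier.
ln values: [0.8329, 0.9478, 1.4951, 1.8034]
phi = -(0.8329 + 0.9478 + 1.4951 + 1.8034) = -5.0792
Step 2: Compute augmented objective.
t*f(x) = 4.25*3.82 = 16.235
Total = 16.235 - 5.0792 = 11.1558


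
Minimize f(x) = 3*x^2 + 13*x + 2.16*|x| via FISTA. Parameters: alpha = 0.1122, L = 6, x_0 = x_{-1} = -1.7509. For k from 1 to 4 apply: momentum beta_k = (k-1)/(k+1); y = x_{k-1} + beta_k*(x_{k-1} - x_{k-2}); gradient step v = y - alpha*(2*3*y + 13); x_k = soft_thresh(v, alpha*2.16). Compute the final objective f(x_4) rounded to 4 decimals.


FISTA on f(x) = 3*x^2 + 13*x + 2.16*|x|
L = 6, alpha = 0.1122
Iteration 1: beta = 0.0, y = -1.7509 + 0.0*(-1.7509 + 1.7509) = -1.7509
  grad(y) = 2.4946, v = y - alpha*grad = -2.0308
  prox(v) = soft_thresh(-2.0308, 0.2424) = -1.7884
Iteration 2: beta = 0.3333, y = -1.7884 + 0.3333*(-1.7884 + 1.7509) = -1.801
  grad(y) = 2.1943, v = y - alpha*grad = -2.0472
  prox(v) = soft_thresh(-2.0472, 0.2424) = -1.8048
Iteration 3: beta = 0.5, y = -1.8048 + 0.5*(-1.8048 + 1.7884) = -1.813
  grad(y) = 2.1221, v = y - alpha*grad = -2.0511
  prox(v) = soft_thresh(-2.0511, 0.2424) = -1.8087
Iteration 4: beta = 0.6, y = -1.8087 + 0.6*(-1.8087 + 1.8048) = -1.8111
  grad(y) = 2.1335, v = y - alpha*grad = -2.0505
  prox(v) = soft_thresh(-2.0505, 0.2424) = -1.8081
f(x_4) = 3*(-1.8081)^2 + 13*(-1.8081) + 2.16*|-1.8081| = -9.7921


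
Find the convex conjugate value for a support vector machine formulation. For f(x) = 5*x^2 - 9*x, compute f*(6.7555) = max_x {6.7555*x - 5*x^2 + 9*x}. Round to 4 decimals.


f*(y) = sup_x {y*x - a*x^2 - b*x} = sup_x {(y-b)*x - a*x^2}
FOC: (y - b) - 2a*x = 0 => x* = (y - b)/(2a)
x* = (6.7555 + 9)/(2*5) = 1.5756
f*(6.7555) = (y-b)^2/(4a) = (6.7555 + 9)^2/(4*5)
= 248.2358/20 = 12.4118


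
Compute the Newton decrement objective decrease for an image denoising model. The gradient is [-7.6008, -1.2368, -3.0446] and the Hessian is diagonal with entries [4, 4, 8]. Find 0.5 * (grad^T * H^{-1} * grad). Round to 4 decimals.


Step 1: H is diagonal, so H^(-1) * g = [-1.9002, -0.3092, -0.3806].
Step 2: g^T H^(-1) g = sum_i g_i^2 / H_ii
  = (-7.6008)^2/4 + (-1.2368)^2/4 + (-3.0446)^2/8
  = 14.443 + 0.3824 + 1.1587 = 15.9842
Step 3: Objective decrease = 0.5 * g^T H^(-1) g = 7.9921


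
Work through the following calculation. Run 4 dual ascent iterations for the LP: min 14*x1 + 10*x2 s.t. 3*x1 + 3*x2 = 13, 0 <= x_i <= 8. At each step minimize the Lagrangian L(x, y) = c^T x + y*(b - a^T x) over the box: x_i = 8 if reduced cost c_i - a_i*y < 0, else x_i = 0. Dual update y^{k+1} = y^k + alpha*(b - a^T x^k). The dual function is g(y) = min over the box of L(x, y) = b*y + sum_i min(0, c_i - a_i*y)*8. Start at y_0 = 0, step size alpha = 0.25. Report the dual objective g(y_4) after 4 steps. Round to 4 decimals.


Dual ascent for LP: min 14*x1 + 10*x2, 3*x1 + 3*x2 = 13, 0 <= x_i <= 8
Step 1: y^k = 0.0, reduced costs: (14.0, 10.0)
  x^k = (0.0, 0.0), subgradient = b - a^T x = 13.0
  y^{k+1} = 0.0 + 0.25*13.0 = 3.25
Step 2: y^k = 3.25, reduced costs: (4.25, 0.25)
  x^k = (0.0, 0.0), subgradient = b - a^T x = 13.0
  y^{k+1} = 3.25 + 0.25*13.0 = 6.5
Step 3: y^k = 6.5, reduced costs: (-5.5, -9.5)
  x^k = (8.0, 8.0), subgradient = b - a^T x = -35.0
  y^{k+1} = 6.5 + 0.25*-35.0 = -2.25
Step 4: y^k = -2.25, reduced costs: (20.75, 16.75)
  x^k = (0.0, 0.0), subgradient = b - a^T x = 13.0
  y^{k+1} = -2.25 + 0.25*13.0 = 1.0
Dual objective at y_4 = 1.0: reduced costs (11.0, 7.0), box minimizer x = (0.0, 0.0)
g(y_4) = b*y + (c1 - a1*y)*x1 + (c2 - a2*y)*x2 = 13*1.0 + 11.0*0.0 + 7.0*0.0 = 13.0 + 0.0 + 0.0 = 13.0


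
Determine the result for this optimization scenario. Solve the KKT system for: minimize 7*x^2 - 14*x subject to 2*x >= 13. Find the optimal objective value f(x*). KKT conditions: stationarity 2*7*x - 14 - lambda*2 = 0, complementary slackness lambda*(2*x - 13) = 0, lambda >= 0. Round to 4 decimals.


Step 1: Try lambda = 0 (constraint inactive).
x_unc = 14/(2*7) = 1.0
Check: 2*1.0 = 2.0 < 13 -- violated!
Step 2: Constraint must be active: 2*x = 13
x* = 13/2 = 6.5
lambda = (2*7*6.5 - 14)/2 = 38.5
Step 3: Compute optimal value.
f(x*) = 7*6.5^2 - 14*6.5 = 204.75


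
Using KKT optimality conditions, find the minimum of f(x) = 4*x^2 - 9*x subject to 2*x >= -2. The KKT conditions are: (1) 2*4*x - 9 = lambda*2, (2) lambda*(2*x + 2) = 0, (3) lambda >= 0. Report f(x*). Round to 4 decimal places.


Step 1: Try lambda = 0 (constraint inactive).
Stationarity: 2*4*x - 9 = 0
x* = 9/(2*4) = 1.125
Check constraint: 2*1.125 = 2.25 >= -2 -- satisfied.
Step 2: Compute optimal value.
f(x*) = 4*1.125^2 - 9*1.125 = -5.0625


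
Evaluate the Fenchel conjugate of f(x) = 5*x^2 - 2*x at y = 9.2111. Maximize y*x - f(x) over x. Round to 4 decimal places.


f*(y) = sup_x {y*x - a*x^2 - b*x} = sup_x {(y-b)*x - a*x^2}
FOC: (y - b) - 2a*x = 0 => x* = (y - b)/(2a)
x* = (9.2111 + 2)/(2*5) = 1.1211
f*(9.2111) = (y-b)^2/(4a) = (9.2111 + 2)^2/(4*5)
= 125.6888/20 = 6.2844


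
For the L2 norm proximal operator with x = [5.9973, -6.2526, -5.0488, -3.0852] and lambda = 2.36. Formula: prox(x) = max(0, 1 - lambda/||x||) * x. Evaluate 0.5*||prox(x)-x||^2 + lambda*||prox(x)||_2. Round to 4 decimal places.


Step 1: Compute ||x||.
||x|| = 10.4915
Step 2: Compute scaling factor.
scale = max(0, 1 - 2.36/10.4915) = 0.7751
Step 3: prox(x) = [4.6482, -4.8461, -3.9131, -2.3912]
||prox(x)|| = 8.1315
Step 4: Proximal objective.
0.5*||prox-x||^2 = 2.7848
lambda*||prox|| = 19.1903
Total = 21.9751


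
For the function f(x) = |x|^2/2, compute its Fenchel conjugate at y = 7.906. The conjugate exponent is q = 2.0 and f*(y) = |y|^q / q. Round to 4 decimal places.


The conjugate exponent q satisfies 1/p + 1/q = 1.
p = 2, so q = 2/(2 - 1) = 2.0
|y|^q = 7.906^2.0 = 62.5048
f*(7.906) = 62.5048 / 2.0 = 31.2524


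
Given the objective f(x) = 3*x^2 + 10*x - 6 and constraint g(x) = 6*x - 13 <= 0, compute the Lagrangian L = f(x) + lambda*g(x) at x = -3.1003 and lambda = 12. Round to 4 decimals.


Step 1: Evaluate f(x).
f(-3.1003) = 3*(-3.1003)^2 + 10*(-3.1003) - 6 = -8.1674
Step 2: Evaluate g(x).
g(-3.1003) = 6*-3.1003 - 13 = -31.6018
Step 3: Compute Lagrangian.
L = -8.1674 + 12*-31.6018 = -387.389


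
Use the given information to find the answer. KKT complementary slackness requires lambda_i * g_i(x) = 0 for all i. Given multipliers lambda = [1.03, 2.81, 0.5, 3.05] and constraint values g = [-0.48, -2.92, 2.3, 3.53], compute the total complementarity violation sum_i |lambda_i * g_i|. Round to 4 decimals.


KKT complementary slackness check:
lambda_1 * g_1 = 1.03 * -0.48 = -0.4944
lambda_2 * g_2 = 2.81 * -2.92 = -8.2052
lambda_3 * g_3 = 0.5 * 2.3 = 1.15
lambda_4 * g_4 = 3.05 * 3.53 = 10.7665
Total violation = 0.4944 + 8.2052 + 1.15 + 10.7665 = 20.6161


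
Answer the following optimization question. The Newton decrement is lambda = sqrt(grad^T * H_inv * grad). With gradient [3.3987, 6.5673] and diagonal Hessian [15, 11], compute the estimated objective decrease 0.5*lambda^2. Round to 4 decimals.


Step 1: H is diagonal, so H^(-1) * g = [0.2266, 0.597].
Step 2: g^T H^(-1) g = sum_i g_i^2 / H_ii
  = (3.3987)^2/15 + (6.5673)^2/11
  = 0.7701 + 3.9209 = 4.6909
Step 3: Objective decrease = 0.5 * g^T H^(-1) g = 2.3455


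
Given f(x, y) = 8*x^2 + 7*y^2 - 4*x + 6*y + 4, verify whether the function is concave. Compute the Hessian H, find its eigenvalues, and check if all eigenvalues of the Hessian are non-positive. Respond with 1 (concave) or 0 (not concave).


The Hessian of f(x,y) = 8*x^2 + 7*y^2 - 4*x + 6*y + 4 is:
H = [[16, 0], [0, 14]]
Trace = 16 + 14 = 30
Determinant = 16*14 - (0)^2 = 224
Discriminant = (30)^2 - 4*224 = 4.0
Eigenvalues: lambda_1 = 14.0, lambda_2 = 16.0
The function is not concave.

0


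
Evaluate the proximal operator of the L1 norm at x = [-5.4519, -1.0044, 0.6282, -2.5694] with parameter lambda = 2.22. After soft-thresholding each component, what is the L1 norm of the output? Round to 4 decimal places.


Soft-thresholding with lambda = 2.22:
prox(-5.4519) = sign(-5.4519)*max(|-5.4519| - 2.22, 0) = -3.2319
prox(-1.0044) = sign(-1.0044)*max(|-1.0044| - 2.22, 0) = 0.0
prox(0.6282) = sign(0.6282)*max(|0.6282| - 2.22, 0) = 0.0
prox(-2.5694) = sign(-2.5694)*max(|-2.5694| - 2.22, 0) = -0.3494
prox(x) = [-3.2319, 0.0, 0.0, -0.3494]
||prox(x)||_1 = 3.2319 + 0.0 + 0.0 + 0.3494 = 3.5813


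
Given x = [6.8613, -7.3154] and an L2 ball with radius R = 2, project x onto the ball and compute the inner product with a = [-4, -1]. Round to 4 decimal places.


Step 1: Compute ||x|| (intermediates to 6 decimals).
||x|| = sqrt(6.8613^2 + (-7.3154)^2) = 10.029582
Step 2: Project.
Since ||x|| > R, scale = R/||x|| = 2/10.029582 = 0.19941, proj(x) = scale * x
proj(x) = [1.368212, -1.458764]
Step 3: Dot product.
a^T * proj(x) = -4*1.368212 - 1*(-1.458764) = -4.0141


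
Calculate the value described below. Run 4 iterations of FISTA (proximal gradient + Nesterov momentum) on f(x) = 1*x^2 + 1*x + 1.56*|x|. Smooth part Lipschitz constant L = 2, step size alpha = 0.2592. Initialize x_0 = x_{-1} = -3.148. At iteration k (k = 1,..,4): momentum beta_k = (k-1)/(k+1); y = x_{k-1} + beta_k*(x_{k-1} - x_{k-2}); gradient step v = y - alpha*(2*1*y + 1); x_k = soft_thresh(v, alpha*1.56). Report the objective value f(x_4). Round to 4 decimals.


FISTA on f(x) = 1*x^2 + 1*x + 1.56*|x|
L = 2, alpha = 0.2592
Iteration 1: beta = 0.0, y = -3.148 + 0.0*(-3.148 + 3.148) = -3.148
  grad(y) = -5.296, v = y - alpha*grad = -1.7753
  prox(v) = soft_thresh(-1.7753, 0.4044) = -1.3709
Iteration 2: beta = 0.3333, y = -1.3709 + 0.3333*(-1.3709 + 3.148) = -0.7786
  grad(y) = -0.5571, v = y - alpha*grad = -0.6342
  prox(v) = soft_thresh(-0.6342, 0.4044) = -0.2298
Iteration 3: beta = 0.5, y = -0.2298 + 0.5*(-0.2298 + 1.3709) = 0.3408
  grad(y) = 1.6815, v = y - alpha*grad = -0.0951
  prox(v) = soft_thresh(-0.0951, 0.4044) = 0.0
Iteration 4: beta = 0.6, y = 0.0 + 0.6*(0.0 + 0.2298) = 0.1379
  grad(y) = 1.2758, v = y - alpha*grad = -0.1928
  prox(v) = soft_thresh(-0.1928, 0.4044) = 0.0
f(x_4) = 1*0.0^2 + 1*0.0 + 1.56*|0.0| = 0.0


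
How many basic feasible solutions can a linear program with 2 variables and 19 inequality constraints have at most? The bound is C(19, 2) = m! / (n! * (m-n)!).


Each vertex corresponds to some choice of n active constraints out of m, so the number of vertices is at most C(m, n) = m! / (n!(m-n)!).
m = 19, n = 2
Numerator: 19 * 18
Denominator: 2! = 2
C(19, 2) = 171


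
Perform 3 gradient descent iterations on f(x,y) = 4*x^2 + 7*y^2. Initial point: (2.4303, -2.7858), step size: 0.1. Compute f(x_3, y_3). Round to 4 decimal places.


Gradient descent on f(x,y) = 4*x^2 + 7*y^2.
Starting point: (2.4303, -2.7858), alpha = 0.1
Step 1: grad_x = 2*4*2.4303 = 19.4424, grad_y = 2*7*-2.7858 = -39.0012
  x_1 = 2.4303 - 0.1*19.4424 = 0.4861
  y_1 = -2.7858 - 0.1*-39.0012 = 1.1143
Step 2: grad_x = 2*4*0.4861 = 3.8885, grad_y = 2*7*1.1143 = 15.6005
  x_2 = 0.4861 - 0.1*3.8885 = 0.0972
  y_2 = 1.1143 - 0.1*15.6005 = -0.4457
Step 3: grad_x = 2*4*0.0972 = 0.7777, grad_y = 2*7*-0.4457 = -6.2402
  x_3 = 0.0972 - 0.1*0.7777 = 0.0194
  y_3 = -0.4457 - 0.1*-6.2402 = 0.1783
f(0.0194, 0.1783) = 4*0.0194^2 + 7*0.1783^2 = 0.224


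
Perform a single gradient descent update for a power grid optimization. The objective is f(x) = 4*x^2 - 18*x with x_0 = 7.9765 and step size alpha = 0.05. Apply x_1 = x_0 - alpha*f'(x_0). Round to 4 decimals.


We compute the gradient at x_0 and apply the update.
f'(x) = 8*x - 18
f'(7.9765) = 8*7.9765 - 18 = 45.812
x_1 = 7.9765 - 0.05*45.812 = 5.6859


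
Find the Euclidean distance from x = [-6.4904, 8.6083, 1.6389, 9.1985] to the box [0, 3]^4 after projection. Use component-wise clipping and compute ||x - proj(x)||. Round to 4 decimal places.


Project each component onto [0, 3].
clip(-6.4904) = 0.0, clip(8.6083) = 3.0, clip(1.6389) = 1.6389, clip(9.1985) = 3.0
Projection = [0.0, 3.0, 1.6389, 3.0]
Squared diffs: [42.1253, 31.453, 0.0, 38.4214]
Distance = sqrt(111.9997) = 10.583


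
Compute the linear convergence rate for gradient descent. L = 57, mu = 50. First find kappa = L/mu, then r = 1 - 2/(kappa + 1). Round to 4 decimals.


Step 1: Compute the condition number.
kappa = L/mu = 57/50 = 1.14
Step 2: Compute the convergence rate.
r = 1 - 2/(kappa + 1) = 1 - 2*mu/(L + mu) = (L - mu)/(L + mu) = 7/107 = 0.0654


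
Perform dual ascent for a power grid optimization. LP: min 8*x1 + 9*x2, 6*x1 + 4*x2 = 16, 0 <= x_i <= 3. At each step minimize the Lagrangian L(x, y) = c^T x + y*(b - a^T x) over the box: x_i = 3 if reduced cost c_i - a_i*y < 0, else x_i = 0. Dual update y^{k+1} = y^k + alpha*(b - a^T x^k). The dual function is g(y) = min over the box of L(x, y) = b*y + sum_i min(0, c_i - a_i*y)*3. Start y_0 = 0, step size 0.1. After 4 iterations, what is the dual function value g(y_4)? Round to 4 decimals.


Dual ascent for LP: min 8*x1 + 9*x2, 6*x1 + 4*x2 = 16, 0 <= x_i <= 3
Step 1: y^k = 0.0, reduced costs: (8.0, 9.0)
  x^k = (0.0, 0.0), subgradient = b - a^T x = 16.0
  y^{k+1} = 0.0 + 0.1*16.0 = 1.6
Step 2: y^k = 1.6, reduced costs: (-1.6, 2.6)
  x^k = (3.0, 0.0), subgradient = b - a^T x = -2.0
  y^{k+1} = 1.6 + 0.1*-2.0 = 1.4
Step 3: y^k = 1.4, reduced costs: (-0.4, 3.4)
  x^k = (3.0, 0.0), subgradient = b - a^T x = -2.0
  y^{k+1} = 1.4 + 0.1*-2.0 = 1.2
Step 4: y^k = 1.2, reduced costs: (0.8, 4.2)
  x^k = (0.0, 0.0), subgradient = b - a^T x = 16.0
  y^{k+1} = 1.2 + 0.1*16.0 = 2.8
Dual objective at y_4 = 2.8: reduced costs (-8.8, -2.2), box minimizer x = (3.0, 3.0)
g(y_4) = b*y + (c1 - a1*y)*x1 + (c2 - a2*y)*x2 = 16*2.8 + (-8.8)*3.0 + (-2.2)*3.0 = 44.8 - 26.4 - 6.6 = 11.8


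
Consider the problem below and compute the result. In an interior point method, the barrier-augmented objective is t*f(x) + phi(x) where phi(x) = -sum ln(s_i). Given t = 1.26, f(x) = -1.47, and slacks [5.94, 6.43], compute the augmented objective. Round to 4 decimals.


Step 1: Compute log-barrier.
ln values: [1.7817, 1.861]
phi = -(1.7817 + 1.861) = -3.6427
Step 2: Compute augmented objective.
t*f(x) = 1.26*-1.47 = -1.8522
Total = -1.8522 - 3.6427 = -5.4949


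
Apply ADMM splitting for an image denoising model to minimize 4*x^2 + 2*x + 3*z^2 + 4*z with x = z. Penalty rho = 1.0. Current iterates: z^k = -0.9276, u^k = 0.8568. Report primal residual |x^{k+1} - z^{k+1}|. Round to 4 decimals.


ADMM iteration with rho = 1.0, z^k = -0.9276, u^k = 0.8568
Step 1: x-update.
Minimize 4*x^2 + 2*x + (1.0/2)*(x + 0.9276 + 0.8568)^2
FOC: (2*4 + 1.0)*x = -2 + 1.0*(-0.9276 - 0.8568)
x^{k+1} = -0.4205
Step 2: z-update.
Minimize 3*z^2 + 4*z + (1.0/2)*(-0.4205 - z + 0.8568)^2
FOC: (2*3 + 1.0)*z = -4 + 1.0*(-0.4205 + 0.8568)
z^{k+1} = -0.5091
Step 3: u-update.
u^{k+1} = 0.8568 - 0.4205 + 0.5091 = 0.9454
Step 4: Primal residual = |-0.4205 + 0.5091| = 0.0886


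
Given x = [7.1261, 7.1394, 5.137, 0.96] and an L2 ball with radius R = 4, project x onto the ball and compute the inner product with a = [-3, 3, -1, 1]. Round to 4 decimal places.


Step 1: Compute ||x|| (intermediates to 6 decimals).
||x|| = sqrt(7.1261^2 + 7.1394^2 + 5.137^2 + 0.96^2) = 11.360577
Step 2: Project.
Since ||x|| > R, scale = R/||x|| = 4/11.360577 = 0.352095, proj(x) = scale * x
proj(x) = [2.509064, 2.513747, 1.808712, 0.338011]
Step 3: Dot product.
a^T * proj(x) = -3*2.509064 + 3*2.513747 - 1*1.808712 + 1*0.338011 = -1.4567


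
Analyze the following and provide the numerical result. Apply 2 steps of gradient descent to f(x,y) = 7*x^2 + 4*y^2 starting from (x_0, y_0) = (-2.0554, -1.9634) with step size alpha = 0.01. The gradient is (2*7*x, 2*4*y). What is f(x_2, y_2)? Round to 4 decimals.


Gradient descent on f(x,y) = 7*x^2 + 4*y^2.
Starting point: (-2.0554, -1.9634), alpha = 0.01
Step 1: grad_x = 2*7*-2.0554 = -28.7756, grad_y = 2*4*-1.9634 = -15.7072
  x_1 = -2.0554 - 0.01*-28.7756 = -1.7676
  y_1 = -1.9634 - 0.01*-15.7072 = -1.8063
Step 2: grad_x = 2*7*-1.7676 = -24.747, grad_y = 2*4*-1.8063 = -14.4506
  x_2 = -1.7676 - 0.01*-24.747 = -1.5202
  y_2 = -1.8063 - 0.01*-14.4506 = -1.6618
f(-1.5202, -1.6618) = 7*(-1.5202)^2 + 4*(-1.6618)^2 = 27.2231


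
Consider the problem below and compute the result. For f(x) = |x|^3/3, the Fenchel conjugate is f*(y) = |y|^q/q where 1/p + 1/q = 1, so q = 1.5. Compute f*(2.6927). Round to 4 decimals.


The conjugate exponent q satisfies 1/p + 1/q = 1.
p = 3, so q = 3/(3 - 1) = 1.5
|y|^q = 2.6927^1.5 = 4.4186
f*(2.6927) = 4.4186 / 1.5 = 2.9457


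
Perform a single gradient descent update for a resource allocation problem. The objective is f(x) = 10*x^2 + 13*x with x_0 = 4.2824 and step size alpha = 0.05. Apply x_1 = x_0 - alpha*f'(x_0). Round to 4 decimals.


We compute the gradient at x_0 and apply the update.
f'(x) = 20*x + 13
f'(4.2824) = 20*4.2824 + 13 = 98.648
x_1 = 4.2824 - 0.05*98.648 = -0.65


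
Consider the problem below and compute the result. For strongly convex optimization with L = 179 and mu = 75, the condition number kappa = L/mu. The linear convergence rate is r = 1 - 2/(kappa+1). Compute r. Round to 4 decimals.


Step 1: Compute the condition number.
kappa = L/mu = 179/75 = 2.3867
Step 2: Compute the convergence rate.
r = 1 - 2/(kappa + 1) = 1 - 2*mu/(L + mu) = (L - mu)/(L + mu) = 104/254 = 0.4094


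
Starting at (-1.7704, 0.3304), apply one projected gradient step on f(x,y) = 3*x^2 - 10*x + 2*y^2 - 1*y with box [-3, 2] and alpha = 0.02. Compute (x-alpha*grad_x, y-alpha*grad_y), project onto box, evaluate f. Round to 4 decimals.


Step 1: Compute gradient at (-1.7704, 0.3304).
grad_x = 2*3*-1.7704 - 10 = -20.6224
grad_y = 2*2*0.3304 - 1 = 0.3216
Step 2: Gradient step.
x_raw = -1.7704 - 0.02*-20.6224 = -1.358
y_raw = 0.3304 - 0.02*0.3216 = 0.324
Step 3: Project onto [-3, 2].
x_proj = clip(-1.358) = -1.358
y_proj = clip(0.324) = 0.324
Step 4: Evaluate f.
f(-1.358, 0.324) = 18.9976


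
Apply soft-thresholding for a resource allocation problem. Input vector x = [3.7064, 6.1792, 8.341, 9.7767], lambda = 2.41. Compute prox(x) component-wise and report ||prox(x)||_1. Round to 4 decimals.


Soft-thresholding with lambda = 2.41:
prox(3.7064) = sign(3.7064)*max(|3.7064| - 2.41, 0) = 1.2964
prox(6.1792) = sign(6.1792)*max(|6.1792| - 2.41, 0) = 3.7692
prox(8.341) = sign(8.341)*max(|8.341| - 2.41, 0) = 5.931
prox(9.7767) = sign(9.7767)*max(|9.7767| - 2.41, 0) = 7.3667
prox(x) = [1.2964, 3.7692, 5.931, 7.3667]
||prox(x)||_1 = 1.2964 + 3.7692 + 5.931 + 7.3667 = 18.3633


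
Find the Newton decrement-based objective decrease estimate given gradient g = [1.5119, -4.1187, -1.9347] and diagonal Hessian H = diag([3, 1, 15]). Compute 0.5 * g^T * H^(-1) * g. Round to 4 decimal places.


Step 1: H is diagonal, so H^(-1) * g = [0.504, -4.1187, -0.129].
Step 2: g^T H^(-1) g = sum_i g_i^2 / H_ii
  = (1.5119)^2/3 + (-4.1187)^2/1 + (-1.9347)^2/15
  = 0.7619 + 16.9637 + 0.2495 = 17.9752
Step 3: Objective decrease = 0.5 * g^T H^(-1) g = 8.9876


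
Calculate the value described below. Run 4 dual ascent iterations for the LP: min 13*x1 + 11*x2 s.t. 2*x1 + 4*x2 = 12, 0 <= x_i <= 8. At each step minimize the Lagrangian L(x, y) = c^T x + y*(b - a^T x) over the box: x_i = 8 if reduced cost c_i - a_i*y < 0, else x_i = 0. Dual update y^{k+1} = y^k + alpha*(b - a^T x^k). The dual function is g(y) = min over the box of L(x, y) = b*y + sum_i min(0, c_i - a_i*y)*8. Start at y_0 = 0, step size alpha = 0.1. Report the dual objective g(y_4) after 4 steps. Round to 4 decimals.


Dual ascent for LP: min 13*x1 + 11*x2, 2*x1 + 4*x2 = 12, 0 <= x_i <= 8
Step 1: y^k = 0.0, reduced costs: (13.0, 11.0)
  x^k = (0.0, 0.0), subgradient = b - a^T x = 12.0
  y^{k+1} = 0.0 + 0.1*12.0 = 1.2
Step 2: y^k = 1.2, reduced costs: (10.6, 6.2)
  x^k = (0.0, 0.0), subgradient = b - a^T x = 12.0
  y^{k+1} = 1.2 + 0.1*12.0 = 2.4
Step 3: y^k = 2.4, reduced costs: (8.2, 1.4)
  x^k = (0.0, 0.0), subgradient = b - a^T x = 12.0
  y^{k+1} = 2.4 + 0.1*12.0 = 3.6
Step 4: y^k = 3.6, reduced costs: (5.8, -3.4)
  x^k = (0.0, 8.0), subgradient = b - a^T x = -20.0
  y^{k+1} = 3.6 + 0.1*-20.0 = 1.6
Dual objective at y_4 = 1.6: reduced costs (9.8, 4.6), box minimizer x = (0.0, 0.0)
g(y_4) = b*y + (c1 - a1*y)*x1 + (c2 - a2*y)*x2 = 12*1.6 + 9.8*0.0 + 4.6*0.0 = 19.2 + 0.0 + 0.0 = 19.2


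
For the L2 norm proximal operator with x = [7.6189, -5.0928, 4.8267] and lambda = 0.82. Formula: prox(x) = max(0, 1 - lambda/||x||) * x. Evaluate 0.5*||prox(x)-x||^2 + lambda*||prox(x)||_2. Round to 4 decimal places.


Step 1: Compute ||x||.
||x|| = 10.3577
Step 2: Compute scaling factor.
scale = max(0, 1 - 0.82/10.3577) = 0.9208
Step 3: prox(x) = [7.0157, -4.6896, 4.4446]
||prox(x)|| = 9.5377
Step 4: Proximal objective.
0.5*||prox-x||^2 = 0.3362
lambda*||prox|| = 7.8209
Total = 8.1571


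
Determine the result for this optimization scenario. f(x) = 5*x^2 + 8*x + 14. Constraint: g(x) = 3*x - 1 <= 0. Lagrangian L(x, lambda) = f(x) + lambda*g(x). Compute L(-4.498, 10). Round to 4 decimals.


Step 1: Evaluate f(x).
f(-4.498) = 5*(-4.498)^2 + 8*(-4.498) + 14 = 79.176
Step 2: Evaluate g(x).
g(-4.498) = 3*-4.498 - 1 = -14.494
Step 3: Compute Lagrangian.
L = 79.176 + 10*-14.494 = -65.764


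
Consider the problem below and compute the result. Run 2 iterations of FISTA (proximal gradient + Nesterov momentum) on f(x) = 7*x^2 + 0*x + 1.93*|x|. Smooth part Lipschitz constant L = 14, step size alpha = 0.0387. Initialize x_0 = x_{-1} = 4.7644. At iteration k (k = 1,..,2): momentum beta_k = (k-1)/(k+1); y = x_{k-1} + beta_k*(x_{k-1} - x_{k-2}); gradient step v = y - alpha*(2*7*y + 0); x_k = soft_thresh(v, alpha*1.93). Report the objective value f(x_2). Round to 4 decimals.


FISTA on f(x) = 7*x^2 + 0*x + 1.93*|x|
L = 14, alpha = 0.0387
Iteration 1: beta = 0.0, y = 4.7644 + 0.0*(4.7644 - 4.7644) = 4.7644
  grad(y) = 66.7016, v = y - alpha*grad = 2.183
  prox(v) = soft_thresh(2.183, 0.0747) = 2.1084
Iteration 2: beta = 0.3333, y = 2.1084 + 0.3333*(2.1084 - 4.7644) = 1.223
  grad(y) = 17.1221, v = y - alpha*grad = 0.5604
  prox(v) = soft_thresh(0.5604, 0.0747) = 0.4857
f(x_2) = 7*0.4857^2 + 0*0.4857 + 1.93*|0.4857| = 2.5887


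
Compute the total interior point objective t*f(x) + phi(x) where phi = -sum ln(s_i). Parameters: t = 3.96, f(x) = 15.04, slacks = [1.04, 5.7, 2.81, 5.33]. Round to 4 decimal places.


Step 1: Compute log-barrier.
ln values: [0.0392, 1.7405, 1.0332, 1.6734]
phi = -(0.0392 + 1.7405 + 1.0332 + 1.6734) = -4.4862
Step 2: Compute augmented objective.
t*f(x) = 3.96*15.04 = 59.5584
Total = 59.5584 - 4.4862 = 55.0722


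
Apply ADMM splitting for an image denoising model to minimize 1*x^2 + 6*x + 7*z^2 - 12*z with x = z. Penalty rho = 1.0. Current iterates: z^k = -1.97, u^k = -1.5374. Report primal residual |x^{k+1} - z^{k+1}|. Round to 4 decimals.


ADMM iteration with rho = 1.0, z^k = -1.97, u^k = -1.5374
Step 1: x-update.
Minimize 1*x^2 + 6*x + (1.0/2)*(x + 1.97 - 1.5374)^2
FOC: (2*1 + 1.0)*x = -6 + 1.0*(-1.97 + 1.5374)
x^{k+1} = -2.1442
Step 2: z-update.
Minimize 7*z^2 - 12*z + (1.0/2)*(-2.1442 - z - 1.5374)^2
FOC: (2*7 + 1.0)*z = 12 + 1.0*(-2.1442 - 1.5374)
z^{k+1} = 0.5546
Step 3: u-update.
u^{k+1} = -1.5374 - 2.1442 - 0.5546 = -4.2362
Step 4: Primal residual = |-2.1442 - 0.5546| = 2.6988


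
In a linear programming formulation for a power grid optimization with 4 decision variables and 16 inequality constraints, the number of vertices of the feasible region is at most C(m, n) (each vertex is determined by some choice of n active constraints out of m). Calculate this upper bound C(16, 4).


Each vertex corresponds to some choice of n active constraints out of m, so the number of vertices is at most C(m, n) = m! / (n!(m-n)!).
m = 16, n = 4
Numerator: 16 * 15 * 14 * 13
Denominator: 4! = 24
C(16, 4) = 1820


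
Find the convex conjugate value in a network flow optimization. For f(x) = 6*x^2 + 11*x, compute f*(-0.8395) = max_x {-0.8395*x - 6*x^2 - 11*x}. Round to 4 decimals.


f*(y) = sup_x {y*x - a*x^2 - b*x} = sup_x {(y-b)*x - a*x^2}
FOC: (y - b) - 2a*x = 0 => x* = (y - b)/(2a)
x* = (-0.8395 - 11)/(2*6) = -0.9866
f*(-0.8395) = (y-b)^2/(4a) = (-0.8395 - 11)^2/(4*6)
= 140.1738/24 = 5.8406


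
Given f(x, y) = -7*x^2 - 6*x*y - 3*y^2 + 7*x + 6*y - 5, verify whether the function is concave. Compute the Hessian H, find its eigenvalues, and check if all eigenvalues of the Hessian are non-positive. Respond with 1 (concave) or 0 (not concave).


The Hessian of f(x,y) = -7*x^2 - 6*x*y - 3*y^2 + 7*x + 6*y - 5 is:
H = [[-14, -6], [-6, -6]]
Trace = -14 - 6 = -20
Determinant = -14*-6 - (-6)^2 = 48
Discriminant = (-20)^2 - 4*48 = 208.0
Eigenvalues: lambda_1 = -17.2111, lambda_2 = -2.7889
The function is concave.

1


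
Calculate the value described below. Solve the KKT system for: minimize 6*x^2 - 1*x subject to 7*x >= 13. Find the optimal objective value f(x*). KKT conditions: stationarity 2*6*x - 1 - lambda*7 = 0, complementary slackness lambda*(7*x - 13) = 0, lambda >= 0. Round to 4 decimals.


Step 1: Try lambda = 0 (constraint inactive).
x_unc = 1/(2*6) = 0.0833
Check: 7*0.0833 = 0.5831 < 13 -- violated!
Step 2: Constraint must be active: 7*x = 13
x* = 13/7 = 1.8571 (rounded; the exact value 13/7 is used below)
lambda = (2*6*(13/7) - 1)/7 = 3.0408
Step 3: Compute optimal value.
f(x*) = 6*(13/7)^2 - 1*(13/7) = 18.8367


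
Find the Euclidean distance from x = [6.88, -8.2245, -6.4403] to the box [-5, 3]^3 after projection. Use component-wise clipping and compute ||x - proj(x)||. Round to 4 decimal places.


Project each component onto [-5, 3].
clip(6.88) = 3.0, clip(-8.2245) = -5.0, clip(-6.4403) = -5.0
Projection = [3.0, -5.0, -5.0]
Squared diffs: [15.0544, 10.3974, 2.0745]
Distance = sqrt(27.5263) = 5.2465


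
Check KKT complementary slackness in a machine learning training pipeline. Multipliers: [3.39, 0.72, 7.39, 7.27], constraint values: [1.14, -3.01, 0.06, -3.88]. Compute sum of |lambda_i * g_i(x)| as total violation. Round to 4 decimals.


KKT complementary slackness check:
lambda_1 * g_1 = 3.39 * 1.14 = 3.8646
lambda_2 * g_2 = 0.72 * -3.01 = -2.1672
lambda_3 * g_3 = 7.39 * 0.06 = 0.4434
lambda_4 * g_4 = 7.27 * -3.88 = -28.2076
Total violation = 3.8646 + 2.1672 + 0.4434 + 28.2076 = 34.6828


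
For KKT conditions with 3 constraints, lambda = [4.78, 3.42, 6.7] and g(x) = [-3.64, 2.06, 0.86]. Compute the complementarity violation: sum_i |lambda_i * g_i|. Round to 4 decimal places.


KKT complementary slackness check:
lambda_1 * g_1 = 4.78 * -3.64 = -17.3992
lambda_2 * g_2 = 3.42 * 2.06 = 7.0452
lambda_3 * g_3 = 6.7 * 0.86 = 5.762
Total violation = 17.3992 + 7.0452 + 5.762 = 30.2064


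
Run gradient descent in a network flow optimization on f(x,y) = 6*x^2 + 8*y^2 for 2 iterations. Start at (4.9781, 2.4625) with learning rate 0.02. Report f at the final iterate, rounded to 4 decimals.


Gradient descent on f(x,y) = 6*x^2 + 8*y^2.
Starting point: (4.9781, 2.4625), alpha = 0.02
Step 1: grad_x = 2*6*4.9781 = 59.7372, grad_y = 2*8*2.4625 = 39.4
  x_1 = 4.9781 - 0.02*59.7372 = 3.7834
  y_1 = 2.4625 - 0.02*39.4 = 1.6745
Step 2: grad_x = 2*6*3.7834 = 45.4003, grad_y = 2*8*1.6745 = 26.792
  x_2 = 3.7834 - 0.02*45.4003 = 2.8754
  y_2 = 1.6745 - 0.02*26.792 = 1.1387
f(2.8754, 1.1387) = 6*2.8754^2 + 8*1.1387^2 = 59.9782


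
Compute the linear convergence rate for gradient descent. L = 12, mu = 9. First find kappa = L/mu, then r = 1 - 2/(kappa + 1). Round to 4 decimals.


Step 1: Compute the condition number.
kappa = L/mu = 12/9 = 1.3333
Step 2: Compute the convergence rate.
r = 1 - 2/(kappa + 1) = 1 - 2*mu/(L + mu) = (L - mu)/(L + mu) = 3/21 = 0.1429


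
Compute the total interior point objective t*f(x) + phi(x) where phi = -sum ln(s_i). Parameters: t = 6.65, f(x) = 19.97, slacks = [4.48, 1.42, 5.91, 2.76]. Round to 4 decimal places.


Step 1: Compute log-barrier.
ln values: [1.4996, 0.3507, 1.7766, 1.0152]
phi = -(1.4996 + 0.3507 + 1.7766 + 1.0152) = -4.6422
Step 2: Compute augmented objective.
t*f(x) = 6.65*19.97 = 132.8005
Total = 132.8005 - 4.6422 = 128.1583


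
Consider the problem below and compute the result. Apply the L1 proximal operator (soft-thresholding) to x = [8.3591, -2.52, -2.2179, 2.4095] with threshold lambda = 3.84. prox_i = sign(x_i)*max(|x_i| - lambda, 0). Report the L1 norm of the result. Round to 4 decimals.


Soft-thresholding with lambda = 3.84:
prox(8.3591) = sign(8.3591)*max(|8.3591| - 3.84, 0) = 4.5191
prox(-2.52) = sign(-2.52)*max(|-2.52| - 3.84, 0) = 0.0
prox(-2.2179) = sign(-2.2179)*max(|-2.2179| - 3.84, 0) = 0.0
prox(2.4095) = sign(2.4095)*max(|2.4095| - 3.84, 0) = 0.0
prox(x) = [4.5191, 0.0, 0.0, 0.0]
||prox(x)||_1 = 4.5191 + 0.0 + 0.0 + 0.0 = 4.5191


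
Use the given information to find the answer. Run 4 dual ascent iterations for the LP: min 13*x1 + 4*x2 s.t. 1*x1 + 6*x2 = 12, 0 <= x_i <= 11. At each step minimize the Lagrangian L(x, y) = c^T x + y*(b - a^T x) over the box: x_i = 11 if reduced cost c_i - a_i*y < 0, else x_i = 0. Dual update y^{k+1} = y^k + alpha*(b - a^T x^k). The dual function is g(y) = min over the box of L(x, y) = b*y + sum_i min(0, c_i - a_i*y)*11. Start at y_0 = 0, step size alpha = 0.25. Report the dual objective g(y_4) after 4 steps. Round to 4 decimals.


Dual ascent for LP: min 13*x1 + 4*x2, 1*x1 + 6*x2 = 12, 0 <= x_i <= 11
Step 1: y^k = 0.0, reduced costs: (13.0, 4.0)
  x^k = (0.0, 0.0), subgradient = b - a^T x = 12.0
  y^{k+1} = 0.0 + 0.25*12.0 = 3.0
Step 2: y^k = 3.0, reduced costs: (10.0, -14.0)
  x^k = (0.0, 11.0), subgradient = b - a^T x = -54.0
  y^{k+1} = 3.0 + 0.25*-54.0 = -10.5
Step 3: y^k = -10.5, reduced costs: (23.5, 67.0)
  x^k = (0.0, 0.0), subgradient = b - a^T x = 12.0
  y^{k+1} = -10.5 + 0.25*12.0 = -7.5
Step 4: y^k = -7.5, reduced costs: (20.5, 49.0)
  x^k = (0.0, 0.0), subgradient = b - a^T x = 12.0
  y^{k+1} = -7.5 + 0.25*12.0 = -4.5
Dual objective at y_4 = -4.5: reduced costs (17.5, 31.0), box minimizer x = (0.0, 0.0)
g(y_4) = b*y + (c1 - a1*y)*x1 + (c2 - a2*y)*x2 = 12*(-4.5) + 17.5*0.0 + 31.0*0.0 = -54.0 + 0.0 + 0.0 = -54.0


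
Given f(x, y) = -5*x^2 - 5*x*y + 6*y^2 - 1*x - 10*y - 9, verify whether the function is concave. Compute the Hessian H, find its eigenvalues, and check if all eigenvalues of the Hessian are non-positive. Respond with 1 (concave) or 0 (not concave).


The Hessian of f(x,y) = -5*x^2 - 5*x*y + 6*y^2 - 1*x - 10*y - 9 is:
H = [[-10, -5], [-5, 12]]
Trace = -10 + 12 = 2
Determinant = -10*12 - (-5)^2 = -145
Discriminant = (2)^2 - 4*-145 = 584.0
Eigenvalues: lambda_1 = -11.083, lambda_2 = 13.083
The function is not concave.

0


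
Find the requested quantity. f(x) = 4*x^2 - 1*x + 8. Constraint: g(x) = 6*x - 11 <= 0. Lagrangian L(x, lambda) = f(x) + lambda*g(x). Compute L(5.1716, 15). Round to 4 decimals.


Step 1: Evaluate f(x).
f(5.1716) = 4*5.1716^2 - 1*5.1716 + 8 = 109.8102
Step 2: Evaluate g(x).
g(5.1716) = 6*5.1716 - 11 = 20.0296
Step 3: Compute Lagrangian.
L = 109.8102 + 15*20.0296 = 410.2542


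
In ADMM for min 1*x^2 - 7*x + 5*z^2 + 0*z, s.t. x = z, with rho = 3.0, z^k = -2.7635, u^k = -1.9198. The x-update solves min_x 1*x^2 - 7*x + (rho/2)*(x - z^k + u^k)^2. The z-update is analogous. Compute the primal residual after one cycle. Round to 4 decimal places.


ADMM iteration with rho = 3.0, z^k = -2.7635, u^k = -1.9198
Step 1: x-update.
Minimize 1*x^2 - 7*x + (3.0/2)*(x + 2.7635 - 1.9198)^2
FOC: (2*1 + 3.0)*x = 7 + 3.0*(-2.7635 + 1.9198)
x^{k+1} = 0.8938
Step 2: z-update.
Minimize 5*z^2 + 0*z + (3.0/2)*(0.8938 - z - 1.9198)^2
FOC: (2*5 + 3.0)*z = 0 + 3.0*(0.8938 - 1.9198)
z^{k+1} = -0.2368
Step 3: u-update.
u^{k+1} = -1.9198 + 0.8938 + 0.2368 = -0.7892
Step 4: Primal residual = |0.8938 + 0.2368| = 1.1306


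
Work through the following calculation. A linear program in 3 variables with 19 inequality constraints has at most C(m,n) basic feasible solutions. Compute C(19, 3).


Each vertex corresponds to some choice of n active constraints out of m, so the number of vertices is at most C(m, n) = m! / (n!(m-n)!).
m = 19, n = 3
Numerator: 19 * 18 * 17
Denominator: 3! = 6
C(19, 3) = 969


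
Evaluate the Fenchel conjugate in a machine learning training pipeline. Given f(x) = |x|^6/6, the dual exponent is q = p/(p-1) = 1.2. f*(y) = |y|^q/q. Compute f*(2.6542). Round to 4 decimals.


The conjugate exponent q satisfies 1/p + 1/q = 1.
p = 6, so q = 6/(6 - 1) = 1.2
|y|^q = 2.6542^1.2 = 3.2264
f*(2.6542) = 3.2264 / 1.2 = 2.6887


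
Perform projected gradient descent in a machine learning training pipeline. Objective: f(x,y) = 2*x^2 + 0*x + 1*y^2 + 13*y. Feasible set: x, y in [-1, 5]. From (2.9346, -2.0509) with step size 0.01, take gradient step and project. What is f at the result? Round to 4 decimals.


Step 1: Compute gradient at (2.9346, -2.0509).
grad_x = 2*2*2.9346 + 0 = 11.7384
grad_y = 2*1*-2.0509 + 13 = 8.8982
Step 2: Gradient step.
x_raw = 2.9346 - 0.01*11.7384 = 2.8172
y_raw = -2.0509 - 0.01*8.8982 = -2.1399
Step 3: Project onto [-1, 5].
x_proj = clip(2.8172) = 2.8172
y_proj = clip(-2.1399) = -1.0
Step 4: Evaluate f.
f(2.8172, -1.0) = 3.8734


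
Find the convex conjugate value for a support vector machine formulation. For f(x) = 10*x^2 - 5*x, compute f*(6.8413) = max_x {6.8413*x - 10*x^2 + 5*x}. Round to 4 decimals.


f*(y) = sup_x {y*x - a*x^2 - b*x} = sup_x {(y-b)*x - a*x^2}
FOC: (y - b) - 2a*x = 0 => x* = (y - b)/(2a)
x* = (6.8413 + 5)/(2*10) = 0.5921
f*(6.8413) = (y-b)^2/(4a) = (6.8413 + 5)^2/(4*10)
= 140.2164/40 = 3.5054


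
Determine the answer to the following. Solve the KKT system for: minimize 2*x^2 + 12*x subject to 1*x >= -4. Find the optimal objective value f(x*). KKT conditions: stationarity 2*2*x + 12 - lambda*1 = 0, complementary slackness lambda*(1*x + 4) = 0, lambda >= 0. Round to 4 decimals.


Step 1: Try lambda = 0 (constraint inactive).
Stationarity: 2*2*x + 12 = 0
x* = -12/(2*2) = -3.0
Check constraint: 1*-3.0 = -3.0 >= -4 -- satisfied.
Step 2: Compute optimal value.
f(x*) = 2*(-3.0)^2 + 12*(-3.0) = -18.0
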